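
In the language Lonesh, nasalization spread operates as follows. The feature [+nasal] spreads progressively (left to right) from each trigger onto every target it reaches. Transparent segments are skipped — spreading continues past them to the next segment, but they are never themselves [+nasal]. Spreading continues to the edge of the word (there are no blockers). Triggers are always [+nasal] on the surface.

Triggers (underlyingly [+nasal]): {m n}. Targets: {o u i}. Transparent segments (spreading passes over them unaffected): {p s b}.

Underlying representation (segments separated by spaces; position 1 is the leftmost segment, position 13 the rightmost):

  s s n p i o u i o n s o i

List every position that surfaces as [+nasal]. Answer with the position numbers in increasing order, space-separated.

From /n/ at 3 rightward: 4 /p/ transparent; 5 /i/ → [+nasal]; 6 /o/ → [+nasal]; 7 /u/ → [+nasal]; 8 /i/ → [+nasal]; 9 /o/ → [+nasal]; 10 /n/ is itself a trigger — this domain ends here.
From /n/ at 10 rightward: 11 /s/ transparent; 12 /o/ → [+nasal]; 13 /i/ → [+nasal]; word edge.

3 5 6 7 8 9 10 12 13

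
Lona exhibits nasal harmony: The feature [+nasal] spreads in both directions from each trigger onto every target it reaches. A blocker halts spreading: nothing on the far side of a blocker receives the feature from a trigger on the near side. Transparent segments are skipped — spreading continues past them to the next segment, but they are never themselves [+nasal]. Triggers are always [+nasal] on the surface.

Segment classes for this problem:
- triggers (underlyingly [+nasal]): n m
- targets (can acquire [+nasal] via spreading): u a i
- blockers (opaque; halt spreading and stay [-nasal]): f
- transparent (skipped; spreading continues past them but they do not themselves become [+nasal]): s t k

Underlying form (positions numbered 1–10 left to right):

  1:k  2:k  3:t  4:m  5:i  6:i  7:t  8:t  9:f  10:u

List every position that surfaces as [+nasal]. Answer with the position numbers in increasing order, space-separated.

From /m/ at 4 rightward: 5 /i/ → [+nasal]; 6 /i/ → [+nasal]; 7 /t/ transparent; 8 /t/ transparent; 9 /f/ blocks.
From /m/ at 4 leftward: 3 /t/ transparent; 2 /k/ transparent; 1 /k/ transparent; word edge.
Target with no active source: position 10 stays [-nasal].

4 5 6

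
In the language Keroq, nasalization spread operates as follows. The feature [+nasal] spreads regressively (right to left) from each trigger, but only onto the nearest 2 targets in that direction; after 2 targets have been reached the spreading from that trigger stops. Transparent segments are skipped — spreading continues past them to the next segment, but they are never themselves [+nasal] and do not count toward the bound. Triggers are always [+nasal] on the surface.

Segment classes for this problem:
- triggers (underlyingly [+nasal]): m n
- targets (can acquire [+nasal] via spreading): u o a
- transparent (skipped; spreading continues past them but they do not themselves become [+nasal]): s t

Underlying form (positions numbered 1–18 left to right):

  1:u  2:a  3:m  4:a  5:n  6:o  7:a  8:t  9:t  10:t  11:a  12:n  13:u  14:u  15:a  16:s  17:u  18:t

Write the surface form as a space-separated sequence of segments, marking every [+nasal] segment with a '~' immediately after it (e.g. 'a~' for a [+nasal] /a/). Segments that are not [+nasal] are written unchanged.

From /m/ at 3 leftward: 2 /a/ → [+nasal]; 1 /u/ → [+nasal]; bound reached.
From /n/ at 5 leftward: 4 /a/ → [+nasal]; 3 /m/ is itself a trigger — this domain ends here.
From /n/ at 12 leftward: 11 /a/ → [+nasal]; 10 /t/ transparent; 9 /t/ transparent; 8 /t/ transparent; 7 /a/ → [+nasal]; bound reached.
Targets with no active source: positions 6 13 14 15 17 stay [-nasal].
[+nasal] positions on the surface: 1 2 3 4 5 7 11 12.

u~ a~ m~ a~ n~ o a~ t t t a~ n~ u u a s u t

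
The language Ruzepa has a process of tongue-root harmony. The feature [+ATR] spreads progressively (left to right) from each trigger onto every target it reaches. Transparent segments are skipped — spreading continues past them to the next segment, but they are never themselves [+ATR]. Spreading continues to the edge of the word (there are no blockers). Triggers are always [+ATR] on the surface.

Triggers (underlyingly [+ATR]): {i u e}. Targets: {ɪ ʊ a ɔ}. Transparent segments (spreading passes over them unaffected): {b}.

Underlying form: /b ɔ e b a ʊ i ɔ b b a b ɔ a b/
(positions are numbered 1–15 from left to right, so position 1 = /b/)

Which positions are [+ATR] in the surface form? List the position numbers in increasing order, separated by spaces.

From /e/ at 3 rightward: 4 /b/ transparent; 5 /a/ → [+ATR]; 6 /ʊ/ → [+ATR]; 7 /i/ is itself a trigger — this domain ends here.
From /i/ at 7 rightward: 8 /ɔ/ → [+ATR]; 9 /b/ transparent; 10 /b/ transparent; 11 /a/ → [+ATR]; 12 /b/ transparent; 13 /ɔ/ → [+ATR]; 14 /a/ → [+ATR]; 15 /b/ transparent; word edge.
Target with no active source: position 2 stays [-ATR].

3 5 6 7 8 11 13 14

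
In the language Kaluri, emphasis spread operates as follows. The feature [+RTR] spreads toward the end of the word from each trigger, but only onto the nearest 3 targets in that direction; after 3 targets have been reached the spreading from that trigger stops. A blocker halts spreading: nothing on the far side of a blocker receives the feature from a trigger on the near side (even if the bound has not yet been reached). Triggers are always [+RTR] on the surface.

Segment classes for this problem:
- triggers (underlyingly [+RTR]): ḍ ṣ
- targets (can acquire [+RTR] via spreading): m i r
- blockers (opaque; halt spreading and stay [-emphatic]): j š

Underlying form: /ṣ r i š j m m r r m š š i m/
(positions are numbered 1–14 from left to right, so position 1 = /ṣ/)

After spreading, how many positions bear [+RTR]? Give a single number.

From /ṣ/ at 1 rightward: 2 /r/ → [+RTR]; 3 /i/ → [+RTR]; 4 /š/ blocks.
Targets with no active source: positions 6 7 8 9 10 13 14 stay [-emphatic].
[+RTR] positions on the surface: 1 2 3.

3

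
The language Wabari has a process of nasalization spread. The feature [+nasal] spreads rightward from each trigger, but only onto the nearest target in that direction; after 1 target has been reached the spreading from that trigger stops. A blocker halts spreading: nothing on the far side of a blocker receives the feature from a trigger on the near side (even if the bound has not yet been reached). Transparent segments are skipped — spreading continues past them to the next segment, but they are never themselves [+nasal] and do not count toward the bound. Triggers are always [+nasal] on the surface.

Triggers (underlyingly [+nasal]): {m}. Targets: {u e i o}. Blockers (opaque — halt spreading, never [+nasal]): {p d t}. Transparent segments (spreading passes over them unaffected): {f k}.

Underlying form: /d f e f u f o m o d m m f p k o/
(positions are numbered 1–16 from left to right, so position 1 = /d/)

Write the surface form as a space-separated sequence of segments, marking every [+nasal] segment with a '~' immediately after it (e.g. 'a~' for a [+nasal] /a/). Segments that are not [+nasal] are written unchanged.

d f e f u f o m~ o~ d m~ m~ f p k o

From /m/ at 8 rightward: 9 /o/ → [+nasal]; bound reached.
From /m/ at 11 rightward: 12 /m/ is itself a trigger — this domain ends here.
From /m/ at 12 rightward: 13 /f/ transparent; 14 /p/ blocks.
Targets with no active source: positions 3 5 7 16 stay [-nasal].
[+nasal] positions on the surface: 8 9 11 12.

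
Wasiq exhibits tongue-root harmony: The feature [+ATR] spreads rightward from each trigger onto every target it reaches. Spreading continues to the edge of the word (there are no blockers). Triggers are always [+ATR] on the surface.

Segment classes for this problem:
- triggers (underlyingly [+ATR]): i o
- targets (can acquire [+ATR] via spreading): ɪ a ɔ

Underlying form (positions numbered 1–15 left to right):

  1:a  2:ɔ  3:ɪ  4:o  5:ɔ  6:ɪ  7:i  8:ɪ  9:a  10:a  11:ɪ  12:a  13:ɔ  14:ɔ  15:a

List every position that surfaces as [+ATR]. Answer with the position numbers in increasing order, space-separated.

4 5 6 7 8 9 10 11 12 13 14 15

From /o/ at 4 rightward: 5 /ɔ/ → [+ATR]; 6 /ɪ/ → [+ATR]; 7 /i/ is itself a trigger — this domain ends here.
From /i/ at 7 rightward: 8 /ɪ/ → [+ATR]; 9 /a/ → [+ATR]; 10 /a/ → [+ATR]; 11 /ɪ/ → [+ATR]; 12 /a/ → [+ATR]; 13 /ɔ/ → [+ATR]; 14 /ɔ/ → [+ATR]; 15 /a/ → [+ATR]; word edge.
Targets with no active source: positions 1 2 3 stay [-ATR].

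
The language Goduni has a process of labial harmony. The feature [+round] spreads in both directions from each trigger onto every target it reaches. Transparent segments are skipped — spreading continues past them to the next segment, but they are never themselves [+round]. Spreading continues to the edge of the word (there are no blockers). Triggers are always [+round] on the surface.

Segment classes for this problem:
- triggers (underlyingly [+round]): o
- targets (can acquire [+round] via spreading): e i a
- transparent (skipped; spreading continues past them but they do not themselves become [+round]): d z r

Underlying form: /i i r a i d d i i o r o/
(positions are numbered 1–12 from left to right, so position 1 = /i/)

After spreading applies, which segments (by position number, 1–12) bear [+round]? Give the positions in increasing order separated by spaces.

From /o/ at 10 rightward: 11 /r/ transparent; 12 /o/ is itself a trigger — this domain ends here.
From /o/ at 10 leftward: 9 /i/ → [+round]; 8 /i/ → [+round]; 7 /d/ transparent; 6 /d/ transparent; 5 /i/ → [+round]; 4 /a/ → [+round]; 3 /r/ transparent; 2 /i/ → [+round]; 1 /i/ → [+round]; word edge.
From /o/ at 12 rightward: word edge.
From /o/ at 12 leftward: 11 /r/ transparent; 10 /o/ is itself a trigger — this domain ends here.

1 2 4 5 8 9 10 12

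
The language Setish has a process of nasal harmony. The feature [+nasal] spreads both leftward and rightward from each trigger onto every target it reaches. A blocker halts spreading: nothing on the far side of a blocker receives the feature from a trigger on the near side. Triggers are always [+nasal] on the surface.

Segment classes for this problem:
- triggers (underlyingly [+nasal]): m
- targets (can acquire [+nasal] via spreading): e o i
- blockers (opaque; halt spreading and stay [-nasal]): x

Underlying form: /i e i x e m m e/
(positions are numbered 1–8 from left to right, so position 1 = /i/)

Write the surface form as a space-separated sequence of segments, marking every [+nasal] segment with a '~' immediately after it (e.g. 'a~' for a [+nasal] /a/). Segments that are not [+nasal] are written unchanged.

From /m/ at 6 rightward: 7 /m/ is itself a trigger — this domain ends here.
From /m/ at 6 leftward: 5 /e/ → [+nasal]; 4 /x/ blocks.
From /m/ at 7 rightward: 8 /e/ → [+nasal]; word edge.
From /m/ at 7 leftward: 6 /m/ is itself a trigger — this domain ends here.
Targets with no active source: positions 1 2 3 stay [-nasal].
[+nasal] positions on the surface: 5 6 7 8.

i e i x e~ m~ m~ e~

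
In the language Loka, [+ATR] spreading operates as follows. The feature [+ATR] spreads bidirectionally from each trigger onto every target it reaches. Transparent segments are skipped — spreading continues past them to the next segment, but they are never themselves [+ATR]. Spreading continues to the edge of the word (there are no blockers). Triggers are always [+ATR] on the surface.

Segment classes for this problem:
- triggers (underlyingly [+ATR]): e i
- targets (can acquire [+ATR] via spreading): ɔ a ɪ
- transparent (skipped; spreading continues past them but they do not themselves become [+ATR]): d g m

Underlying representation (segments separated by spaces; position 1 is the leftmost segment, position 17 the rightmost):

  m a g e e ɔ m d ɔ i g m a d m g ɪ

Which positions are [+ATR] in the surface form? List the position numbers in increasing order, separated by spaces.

From /e/ at 4 rightward: 5 /e/ is itself a trigger — this domain ends here.
From /e/ at 4 leftward: 3 /g/ transparent; 2 /a/ → [+ATR]; 1 /m/ transparent; word edge.
From /e/ at 5 rightward: 6 /ɔ/ → [+ATR]; 7 /m/ transparent; 8 /d/ transparent; 9 /ɔ/ → [+ATR]; 10 /i/ is itself a trigger — this domain ends here.
From /e/ at 5 leftward: 4 /e/ is itself a trigger — this domain ends here.
From /i/ at 10 rightward: 11 /g/ transparent; 12 /m/ transparent; 13 /a/ → [+ATR]; 14 /d/ transparent; 15 /m/ transparent; 16 /g/ transparent; 17 /ɪ/ → [+ATR]; word edge.
From /i/ at 10 leftward: 9 /ɔ/ → [+ATR]; 8 /d/ transparent; 7 /m/ transparent; 6 /ɔ/ → [+ATR]; 5 /e/ is itself a trigger — this domain ends here.

2 4 5 6 9 10 13 17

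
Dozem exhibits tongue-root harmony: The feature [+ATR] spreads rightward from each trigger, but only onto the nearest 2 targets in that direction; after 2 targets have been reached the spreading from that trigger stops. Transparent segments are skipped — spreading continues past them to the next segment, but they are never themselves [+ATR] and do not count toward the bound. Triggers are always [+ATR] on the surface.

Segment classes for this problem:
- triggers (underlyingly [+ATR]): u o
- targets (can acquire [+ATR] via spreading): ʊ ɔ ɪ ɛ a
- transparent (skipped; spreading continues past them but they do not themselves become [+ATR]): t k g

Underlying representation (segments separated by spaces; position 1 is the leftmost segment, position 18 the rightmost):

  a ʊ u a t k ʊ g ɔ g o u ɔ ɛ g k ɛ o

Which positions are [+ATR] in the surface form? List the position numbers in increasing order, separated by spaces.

3 4 7 11 12 13 14 18

From /u/ at 3 rightward: 4 /a/ → [+ATR]; 5 /t/ transparent; 6 /k/ transparent; 7 /ʊ/ → [+ATR]; bound reached.
From /o/ at 11 rightward: 12 /u/ is itself a trigger — this domain ends here.
From /u/ at 12 rightward: 13 /ɔ/ → [+ATR]; 14 /ɛ/ → [+ATR]; bound reached.
From /o/ at 18 rightward: word edge.
Targets with no active source: positions 1 2 9 17 stay [-ATR].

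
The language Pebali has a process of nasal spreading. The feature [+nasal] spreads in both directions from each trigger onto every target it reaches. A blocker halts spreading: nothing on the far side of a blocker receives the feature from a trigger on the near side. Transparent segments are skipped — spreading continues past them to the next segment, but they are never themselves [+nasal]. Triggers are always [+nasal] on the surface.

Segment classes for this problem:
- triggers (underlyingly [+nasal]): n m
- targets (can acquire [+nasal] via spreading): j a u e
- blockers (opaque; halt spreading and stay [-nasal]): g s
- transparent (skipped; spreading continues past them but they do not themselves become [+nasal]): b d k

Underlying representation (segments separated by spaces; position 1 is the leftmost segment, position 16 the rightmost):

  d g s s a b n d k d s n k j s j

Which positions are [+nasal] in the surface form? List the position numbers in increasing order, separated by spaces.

From /n/ at 7 rightward: 8 /d/ transparent; 9 /k/ transparent; 10 /d/ transparent; 11 /s/ blocks.
From /n/ at 7 leftward: 6 /b/ transparent; 5 /a/ → [+nasal]; 4 /s/ blocks.
From /n/ at 12 rightward: 13 /k/ transparent; 14 /j/ → [+nasal]; 15 /s/ blocks.
From /n/ at 12 leftward: 11 /s/ blocks.
Target with no active source: position 16 stays [-nasal].

5 7 12 14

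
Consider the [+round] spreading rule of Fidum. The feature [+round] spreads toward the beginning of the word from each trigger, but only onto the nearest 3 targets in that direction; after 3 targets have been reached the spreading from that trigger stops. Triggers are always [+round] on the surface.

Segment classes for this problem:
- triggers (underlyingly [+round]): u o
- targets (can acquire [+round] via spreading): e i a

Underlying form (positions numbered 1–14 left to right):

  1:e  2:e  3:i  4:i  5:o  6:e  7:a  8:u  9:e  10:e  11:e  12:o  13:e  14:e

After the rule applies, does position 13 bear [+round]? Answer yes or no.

From /o/ at 5 leftward: 4 /i/ → [+round]; 3 /i/ → [+round]; 2 /e/ → [+round]; bound reached.
From /u/ at 8 leftward: 7 /a/ → [+round]; 6 /e/ → [+round]; 5 /o/ is itself a trigger — this domain ends here.
From /o/ at 12 leftward: 11 /e/ → [+round]; 10 /e/ → [+round]; 9 /e/ → [+round]; bound reached.
Targets with no active source: positions 1 13 14 stay [-round].
[+round] positions on the surface: 2 3 4 5 6 7 8 9 10 11 12.

no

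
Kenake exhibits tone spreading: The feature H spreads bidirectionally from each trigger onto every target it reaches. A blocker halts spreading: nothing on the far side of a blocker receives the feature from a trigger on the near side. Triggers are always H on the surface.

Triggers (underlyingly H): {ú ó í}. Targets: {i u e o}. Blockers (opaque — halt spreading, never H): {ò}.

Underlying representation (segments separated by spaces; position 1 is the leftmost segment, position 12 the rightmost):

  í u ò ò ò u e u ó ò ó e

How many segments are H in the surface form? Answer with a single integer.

8

From /í/ at 1 rightward: 2 /u/ → H; 3 /ò/ blocks.
From /í/ at 1 leftward: word edge.
From /ó/ at 9 rightward: 10 /ò/ blocks.
From /ó/ at 9 leftward: 8 /u/ → H; 7 /e/ → H; 6 /u/ → H; 5 /ò/ blocks.
From /ó/ at 11 rightward: 12 /e/ → H; word edge.
From /ó/ at 11 leftward: 10 /ò/ blocks.
H positions on the surface: 1 2 6 7 8 9 11 12.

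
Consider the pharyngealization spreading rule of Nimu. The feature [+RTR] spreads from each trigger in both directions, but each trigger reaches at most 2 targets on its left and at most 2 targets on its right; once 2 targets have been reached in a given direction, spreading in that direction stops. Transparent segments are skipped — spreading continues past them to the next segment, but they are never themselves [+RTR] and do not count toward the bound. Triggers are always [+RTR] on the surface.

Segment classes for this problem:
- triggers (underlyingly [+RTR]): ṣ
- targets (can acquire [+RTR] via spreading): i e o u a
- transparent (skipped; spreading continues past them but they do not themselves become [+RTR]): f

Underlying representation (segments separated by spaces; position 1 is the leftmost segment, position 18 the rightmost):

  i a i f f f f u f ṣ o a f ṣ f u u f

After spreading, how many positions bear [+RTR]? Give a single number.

8

From /ṣ/ at 10 rightward: 11 /o/ → [+RTR]; 12 /a/ → [+RTR]; bound reached.
From /ṣ/ at 10 leftward: 9 /f/ transparent; 8 /u/ → [+RTR]; 7 /f/ transparent; 6 /f/ transparent; 5 /f/ transparent; 4 /f/ transparent; 3 /i/ → [+RTR]; bound reached.
From /ṣ/ at 14 rightward: 15 /f/ transparent; 16 /u/ → [+RTR]; 17 /u/ → [+RTR]; bound reached.
From /ṣ/ at 14 leftward: 13 /f/ transparent; 12 /a/ → [+RTR]; 11 /o/ → [+RTR]; bound reached.
Targets with no active source: positions 1 2 stay [-emphatic].
[+RTR] positions on the surface: 3 8 10 11 12 14 16 17.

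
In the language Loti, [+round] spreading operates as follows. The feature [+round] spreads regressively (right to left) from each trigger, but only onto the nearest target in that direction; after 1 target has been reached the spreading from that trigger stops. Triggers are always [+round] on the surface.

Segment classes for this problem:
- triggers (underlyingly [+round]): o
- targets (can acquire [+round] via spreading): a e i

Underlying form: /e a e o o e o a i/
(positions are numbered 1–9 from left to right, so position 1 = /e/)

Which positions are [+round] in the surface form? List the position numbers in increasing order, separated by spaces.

3 4 5 6 7

From /o/ at 4 leftward: 3 /e/ → [+round]; bound reached.
From /o/ at 5 leftward: 4 /o/ is itself a trigger — this domain ends here.
From /o/ at 7 leftward: 6 /e/ → [+round]; bound reached.
Targets with no active source: positions 1 2 8 9 stay [-round].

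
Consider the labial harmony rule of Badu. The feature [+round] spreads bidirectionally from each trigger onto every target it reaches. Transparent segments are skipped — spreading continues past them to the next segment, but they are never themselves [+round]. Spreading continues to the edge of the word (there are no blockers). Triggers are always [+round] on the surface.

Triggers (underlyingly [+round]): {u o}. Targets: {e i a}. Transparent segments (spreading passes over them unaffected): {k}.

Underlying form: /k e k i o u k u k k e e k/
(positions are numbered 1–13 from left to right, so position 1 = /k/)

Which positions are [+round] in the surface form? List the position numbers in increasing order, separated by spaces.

From /o/ at 5 rightward: 6 /u/ is itself a trigger — this domain ends here.
From /o/ at 5 leftward: 4 /i/ → [+round]; 3 /k/ transparent; 2 /e/ → [+round]; 1 /k/ transparent; word edge.
From /u/ at 6 rightward: 7 /k/ transparent; 8 /u/ is itself a trigger — this domain ends here.
From /u/ at 6 leftward: 5 /o/ is itself a trigger — this domain ends here.
From /u/ at 8 rightward: 9 /k/ transparent; 10 /k/ transparent; 11 /e/ → [+round]; 12 /e/ → [+round]; 13 /k/ transparent; word edge.
From /u/ at 8 leftward: 7 /k/ transparent; 6 /u/ is itself a trigger — this domain ends here.

2 4 5 6 8 11 12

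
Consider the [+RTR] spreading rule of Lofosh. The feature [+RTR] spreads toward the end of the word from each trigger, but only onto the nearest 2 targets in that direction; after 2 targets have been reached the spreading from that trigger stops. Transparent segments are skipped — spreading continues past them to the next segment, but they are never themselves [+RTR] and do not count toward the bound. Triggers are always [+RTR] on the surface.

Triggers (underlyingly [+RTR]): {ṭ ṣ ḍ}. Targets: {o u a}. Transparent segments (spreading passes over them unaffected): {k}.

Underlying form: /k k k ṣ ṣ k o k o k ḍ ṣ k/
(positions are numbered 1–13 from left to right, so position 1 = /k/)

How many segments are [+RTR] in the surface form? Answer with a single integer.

6

From /ṣ/ at 4 rightward: 5 /ṣ/ is itself a trigger — this domain ends here.
From /ṣ/ at 5 rightward: 6 /k/ transparent; 7 /o/ → [+RTR]; 8 /k/ transparent; 9 /o/ → [+RTR]; bound reached.
From /ḍ/ at 11 rightward: 12 /ṣ/ is itself a trigger — this domain ends here.
From /ṣ/ at 12 rightward: 13 /k/ transparent; word edge.
[+RTR] positions on the surface: 4 5 7 9 11 12.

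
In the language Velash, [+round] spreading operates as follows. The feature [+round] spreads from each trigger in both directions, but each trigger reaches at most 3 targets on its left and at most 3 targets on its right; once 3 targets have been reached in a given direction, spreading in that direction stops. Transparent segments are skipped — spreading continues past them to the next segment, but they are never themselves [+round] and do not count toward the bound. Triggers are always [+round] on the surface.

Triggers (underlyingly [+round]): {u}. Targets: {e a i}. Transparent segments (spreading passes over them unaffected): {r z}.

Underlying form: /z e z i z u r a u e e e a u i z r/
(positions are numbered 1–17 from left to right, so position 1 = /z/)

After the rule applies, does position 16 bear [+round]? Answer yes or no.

From /u/ at 6 rightward: 7 /r/ transparent; 8 /a/ → [+round]; 9 /u/ is itself a trigger — this domain ends here.
From /u/ at 6 leftward: 5 /z/ transparent; 4 /i/ → [+round]; 3 /z/ transparent; 2 /e/ → [+round]; 1 /z/ transparent; word edge.
From /u/ at 9 rightward: 10 /e/ → [+round]; 11 /e/ → [+round]; 12 /e/ → [+round]; bound reached.
From /u/ at 9 leftward: 8 /a/ → [+round]; 7 /r/ transparent; 6 /u/ is itself a trigger — this domain ends here.
From /u/ at 14 rightward: 15 /i/ → [+round]; 16 /z/ transparent; 17 /r/ transparent; word edge.
From /u/ at 14 leftward: 13 /a/ → [+round]; 12 /e/ → [+round]; 11 /e/ → [+round]; bound reached.
[+round] positions on the surface: 2 4 6 8 9 10 11 12 13 14 15.

no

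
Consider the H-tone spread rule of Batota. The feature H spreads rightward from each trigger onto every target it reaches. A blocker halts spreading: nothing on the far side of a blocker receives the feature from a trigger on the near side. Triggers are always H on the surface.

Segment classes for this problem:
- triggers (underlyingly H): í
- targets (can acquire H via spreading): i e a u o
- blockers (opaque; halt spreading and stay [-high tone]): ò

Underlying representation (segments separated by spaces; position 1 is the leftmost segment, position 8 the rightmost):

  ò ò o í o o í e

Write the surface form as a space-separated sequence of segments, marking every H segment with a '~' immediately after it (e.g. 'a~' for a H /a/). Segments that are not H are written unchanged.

ò ò o í~ o~ o~ í~ e~

From /í/ at 4 rightward: 5 /o/ → H; 6 /o/ → H; 7 /í/ is itself a trigger — this domain ends here.
From /í/ at 7 rightward: 8 /e/ → H; word edge.
Target with no active source: position 3 stays [-high tone].
H positions on the surface: 4 5 6 7 8.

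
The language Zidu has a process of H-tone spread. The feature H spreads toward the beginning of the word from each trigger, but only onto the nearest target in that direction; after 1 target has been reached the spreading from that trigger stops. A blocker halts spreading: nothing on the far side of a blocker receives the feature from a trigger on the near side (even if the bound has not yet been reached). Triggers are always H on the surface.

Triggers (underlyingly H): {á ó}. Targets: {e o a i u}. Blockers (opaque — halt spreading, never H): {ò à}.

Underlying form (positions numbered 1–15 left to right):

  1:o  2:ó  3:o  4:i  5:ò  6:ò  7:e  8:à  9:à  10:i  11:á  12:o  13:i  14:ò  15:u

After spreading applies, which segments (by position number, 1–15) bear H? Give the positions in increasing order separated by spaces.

From /ó/ at 2 leftward: 1 /o/ → H; bound reached.
From /á/ at 11 leftward: 10 /i/ → H; bound reached.
Targets with no active source: positions 3 4 7 12 13 15 stay [-high tone].

1 2 10 11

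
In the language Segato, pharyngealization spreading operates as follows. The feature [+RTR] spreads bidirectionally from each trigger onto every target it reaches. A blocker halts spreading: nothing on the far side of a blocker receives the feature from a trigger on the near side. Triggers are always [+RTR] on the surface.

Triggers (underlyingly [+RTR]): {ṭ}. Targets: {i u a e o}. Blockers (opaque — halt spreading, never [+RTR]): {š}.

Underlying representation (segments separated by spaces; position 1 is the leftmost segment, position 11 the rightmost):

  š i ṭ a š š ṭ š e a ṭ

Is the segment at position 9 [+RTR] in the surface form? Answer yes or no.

From /ṭ/ at 3 rightward: 4 /a/ → [+RTR]; 5 /š/ blocks.
From /ṭ/ at 3 leftward: 2 /i/ → [+RTR]; 1 /š/ blocks.
From /ṭ/ at 7 rightward: 8 /š/ blocks.
From /ṭ/ at 7 leftward: 6 /š/ blocks.
From /ṭ/ at 11 rightward: word edge.
From /ṭ/ at 11 leftward: 10 /a/ → [+RTR]; 9 /e/ → [+RTR]; 8 /š/ blocks.
[+RTR] positions on the surface: 2 3 4 7 9 10 11.

yes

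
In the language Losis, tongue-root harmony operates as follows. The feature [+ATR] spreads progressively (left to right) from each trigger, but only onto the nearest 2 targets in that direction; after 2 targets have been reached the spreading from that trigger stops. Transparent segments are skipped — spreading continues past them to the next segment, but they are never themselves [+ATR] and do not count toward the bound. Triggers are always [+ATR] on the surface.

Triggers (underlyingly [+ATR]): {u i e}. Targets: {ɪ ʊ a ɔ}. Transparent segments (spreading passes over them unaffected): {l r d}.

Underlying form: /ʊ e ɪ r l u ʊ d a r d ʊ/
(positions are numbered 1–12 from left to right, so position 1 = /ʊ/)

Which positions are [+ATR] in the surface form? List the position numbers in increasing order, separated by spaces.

2 3 6 7 9

From /e/ at 2 rightward: 3 /ɪ/ → [+ATR]; 4 /r/ transparent; 5 /l/ transparent; 6 /u/ is itself a trigger — this domain ends here.
From /u/ at 6 rightward: 7 /ʊ/ → [+ATR]; 8 /d/ transparent; 9 /a/ → [+ATR]; bound reached.
Targets with no active source: positions 1 12 stay [-ATR].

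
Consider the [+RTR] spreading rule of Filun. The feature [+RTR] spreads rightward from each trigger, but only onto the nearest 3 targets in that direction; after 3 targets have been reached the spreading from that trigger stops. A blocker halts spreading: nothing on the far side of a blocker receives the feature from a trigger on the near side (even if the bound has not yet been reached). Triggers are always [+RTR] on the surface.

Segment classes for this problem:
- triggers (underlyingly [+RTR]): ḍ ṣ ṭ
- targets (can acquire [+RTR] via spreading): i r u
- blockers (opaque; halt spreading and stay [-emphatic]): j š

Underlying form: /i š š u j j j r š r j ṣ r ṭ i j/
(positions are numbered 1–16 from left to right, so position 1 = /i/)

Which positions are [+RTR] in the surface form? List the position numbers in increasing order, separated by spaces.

12 13 14 15

From /ṣ/ at 12 rightward: 13 /r/ → [+RTR]; 14 /ṭ/ is itself a trigger — this domain ends here.
From /ṭ/ at 14 rightward: 15 /i/ → [+RTR]; 16 /j/ blocks.
Targets with no active source: positions 1 4 8 10 stay [-emphatic].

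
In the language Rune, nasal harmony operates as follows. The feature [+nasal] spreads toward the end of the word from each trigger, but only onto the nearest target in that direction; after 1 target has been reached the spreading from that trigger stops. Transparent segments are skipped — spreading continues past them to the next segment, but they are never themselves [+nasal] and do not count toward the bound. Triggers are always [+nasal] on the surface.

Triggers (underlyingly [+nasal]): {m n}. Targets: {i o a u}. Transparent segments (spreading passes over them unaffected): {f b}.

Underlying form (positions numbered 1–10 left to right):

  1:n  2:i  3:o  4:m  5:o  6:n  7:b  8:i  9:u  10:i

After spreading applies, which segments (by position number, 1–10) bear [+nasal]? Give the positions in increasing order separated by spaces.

From /n/ at 1 rightward: 2 /i/ → [+nasal]; bound reached.
From /m/ at 4 rightward: 5 /o/ → [+nasal]; bound reached.
From /n/ at 6 rightward: 7 /b/ transparent; 8 /i/ → [+nasal]; bound reached.
Targets with no active source: positions 3 9 10 stay [-nasal].

1 2 4 5 6 8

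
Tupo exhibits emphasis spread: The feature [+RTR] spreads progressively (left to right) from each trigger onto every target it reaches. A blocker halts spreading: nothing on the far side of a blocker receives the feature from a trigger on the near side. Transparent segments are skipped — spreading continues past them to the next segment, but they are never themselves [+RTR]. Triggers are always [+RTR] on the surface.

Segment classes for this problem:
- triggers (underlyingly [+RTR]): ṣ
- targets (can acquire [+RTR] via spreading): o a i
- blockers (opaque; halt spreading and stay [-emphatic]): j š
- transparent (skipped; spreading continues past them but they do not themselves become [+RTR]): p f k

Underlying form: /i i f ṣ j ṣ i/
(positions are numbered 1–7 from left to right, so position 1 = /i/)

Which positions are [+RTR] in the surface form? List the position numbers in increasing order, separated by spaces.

4 6 7

From /ṣ/ at 4 rightward: 5 /j/ blocks.
From /ṣ/ at 6 rightward: 7 /i/ → [+RTR]; word edge.
Targets with no active source: positions 1 2 stay [-emphatic].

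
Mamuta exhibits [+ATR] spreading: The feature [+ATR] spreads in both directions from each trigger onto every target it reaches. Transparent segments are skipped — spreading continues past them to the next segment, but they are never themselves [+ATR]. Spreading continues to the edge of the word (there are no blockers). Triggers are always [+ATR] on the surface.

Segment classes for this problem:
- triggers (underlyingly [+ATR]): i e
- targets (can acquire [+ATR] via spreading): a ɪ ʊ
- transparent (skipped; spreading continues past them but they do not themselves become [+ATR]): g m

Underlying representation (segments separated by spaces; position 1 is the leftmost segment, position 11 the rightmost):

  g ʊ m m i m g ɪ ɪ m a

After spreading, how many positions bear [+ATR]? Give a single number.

5

From /i/ at 5 rightward: 6 /m/ transparent; 7 /g/ transparent; 8 /ɪ/ → [+ATR]; 9 /ɪ/ → [+ATR]; 10 /m/ transparent; 11 /a/ → [+ATR]; word edge.
From /i/ at 5 leftward: 4 /m/ transparent; 3 /m/ transparent; 2 /ʊ/ → [+ATR]; 1 /g/ transparent; word edge.
[+ATR] positions on the surface: 2 5 8 9 11.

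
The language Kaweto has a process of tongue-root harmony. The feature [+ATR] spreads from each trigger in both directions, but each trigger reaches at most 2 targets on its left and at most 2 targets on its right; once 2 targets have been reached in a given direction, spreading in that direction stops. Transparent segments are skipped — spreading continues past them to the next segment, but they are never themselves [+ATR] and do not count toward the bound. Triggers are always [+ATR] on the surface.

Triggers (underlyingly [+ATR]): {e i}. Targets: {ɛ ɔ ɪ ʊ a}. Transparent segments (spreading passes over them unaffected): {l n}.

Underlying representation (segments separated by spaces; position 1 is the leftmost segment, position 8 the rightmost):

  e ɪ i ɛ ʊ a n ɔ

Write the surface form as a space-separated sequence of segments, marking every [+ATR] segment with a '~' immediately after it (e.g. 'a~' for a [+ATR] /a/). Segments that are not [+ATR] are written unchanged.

From /e/ at 1 rightward: 2 /ɪ/ → [+ATR]; 3 /i/ is itself a trigger — this domain ends here.
From /e/ at 1 leftward: word edge.
From /i/ at 3 rightward: 4 /ɛ/ → [+ATR]; 5 /ʊ/ → [+ATR]; bound reached.
From /i/ at 3 leftward: 2 /ɪ/ → [+ATR]; 1 /e/ is itself a trigger — this domain ends here.
Targets with no active source: positions 6 8 stay [-ATR].
[+ATR] positions on the surface: 1 2 3 4 5.

e~ ɪ~ i~ ɛ~ ʊ~ a n ɔ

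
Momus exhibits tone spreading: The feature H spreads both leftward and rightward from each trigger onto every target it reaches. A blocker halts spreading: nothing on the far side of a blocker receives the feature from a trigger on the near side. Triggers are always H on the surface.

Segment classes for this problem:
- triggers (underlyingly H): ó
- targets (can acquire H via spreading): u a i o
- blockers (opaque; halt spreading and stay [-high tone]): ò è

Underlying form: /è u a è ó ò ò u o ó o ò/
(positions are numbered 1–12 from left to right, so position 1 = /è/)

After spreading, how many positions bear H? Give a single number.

From /ó/ at 5 rightward: 6 /ò/ blocks.
From /ó/ at 5 leftward: 4 /è/ blocks.
From /ó/ at 10 rightward: 11 /o/ → H; 12 /ò/ blocks.
From /ó/ at 10 leftward: 9 /o/ → H; 8 /u/ → H; 7 /ò/ blocks.
Targets with no active source: positions 2 3 stay [-high tone].
H positions on the surface: 5 8 9 10 11.

5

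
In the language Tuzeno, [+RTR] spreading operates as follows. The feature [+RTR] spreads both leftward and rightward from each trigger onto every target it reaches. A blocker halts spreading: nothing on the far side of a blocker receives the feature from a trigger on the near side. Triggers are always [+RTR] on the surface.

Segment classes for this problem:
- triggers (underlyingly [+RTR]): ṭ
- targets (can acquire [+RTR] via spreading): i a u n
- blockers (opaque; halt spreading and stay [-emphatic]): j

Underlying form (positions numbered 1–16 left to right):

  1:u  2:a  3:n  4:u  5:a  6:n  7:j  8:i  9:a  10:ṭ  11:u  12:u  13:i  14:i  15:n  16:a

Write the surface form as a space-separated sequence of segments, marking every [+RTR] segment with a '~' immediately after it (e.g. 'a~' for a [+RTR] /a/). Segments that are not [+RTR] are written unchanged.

From /ṭ/ at 10 rightward: 11 /u/ → [+RTR]; 12 /u/ → [+RTR]; 13 /i/ → [+RTR]; 14 /i/ → [+RTR]; 15 /n/ → [+RTR]; 16 /a/ → [+RTR]; word edge.
From /ṭ/ at 10 leftward: 9 /a/ → [+RTR]; 8 /i/ → [+RTR]; 7 /j/ blocks.
Targets with no active source: positions 1 2 3 4 5 6 stay [-emphatic].
[+RTR] positions on the surface: 8 9 10 11 12 13 14 15 16.

u a n u a n j i~ a~ ṭ~ u~ u~ i~ i~ n~ a~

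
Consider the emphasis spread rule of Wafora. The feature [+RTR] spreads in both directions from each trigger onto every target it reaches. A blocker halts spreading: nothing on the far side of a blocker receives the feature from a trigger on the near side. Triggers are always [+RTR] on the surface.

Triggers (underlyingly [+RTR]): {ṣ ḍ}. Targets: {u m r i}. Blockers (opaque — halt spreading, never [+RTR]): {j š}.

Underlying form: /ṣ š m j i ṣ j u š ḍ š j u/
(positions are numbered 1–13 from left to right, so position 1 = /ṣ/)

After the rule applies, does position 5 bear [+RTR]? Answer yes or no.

From /ṣ/ at 1 rightward: 2 /š/ blocks.
From /ṣ/ at 1 leftward: word edge.
From /ṣ/ at 6 rightward: 7 /j/ blocks.
From /ṣ/ at 6 leftward: 5 /i/ → [+RTR]; 4 /j/ blocks.
From /ḍ/ at 10 rightward: 11 /š/ blocks.
From /ḍ/ at 10 leftward: 9 /š/ blocks.
Targets with no active source: positions 3 8 13 stay [-emphatic].
[+RTR] positions on the surface: 1 5 6 10.

yes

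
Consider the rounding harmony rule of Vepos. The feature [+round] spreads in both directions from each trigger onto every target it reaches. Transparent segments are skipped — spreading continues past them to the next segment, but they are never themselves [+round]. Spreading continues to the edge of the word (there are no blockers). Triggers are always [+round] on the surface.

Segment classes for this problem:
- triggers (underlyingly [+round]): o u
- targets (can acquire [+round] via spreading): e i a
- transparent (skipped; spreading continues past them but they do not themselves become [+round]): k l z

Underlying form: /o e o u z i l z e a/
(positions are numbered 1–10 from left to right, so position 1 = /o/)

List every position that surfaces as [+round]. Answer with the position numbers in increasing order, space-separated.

From /o/ at 1 rightward: 2 /e/ → [+round]; 3 /o/ is itself a trigger — this domain ends here.
From /o/ at 1 leftward: word edge.
From /o/ at 3 rightward: 4 /u/ is itself a trigger — this domain ends here.
From /o/ at 3 leftward: 2 /e/ → [+round]; 1 /o/ is itself a trigger — this domain ends here.
From /u/ at 4 rightward: 5 /z/ transparent; 6 /i/ → [+round]; 7 /l/ transparent; 8 /z/ transparent; 9 /e/ → [+round]; 10 /a/ → [+round]; word edge.
From /u/ at 4 leftward: 3 /o/ is itself a trigger — this domain ends here.

1 2 3 4 6 9 10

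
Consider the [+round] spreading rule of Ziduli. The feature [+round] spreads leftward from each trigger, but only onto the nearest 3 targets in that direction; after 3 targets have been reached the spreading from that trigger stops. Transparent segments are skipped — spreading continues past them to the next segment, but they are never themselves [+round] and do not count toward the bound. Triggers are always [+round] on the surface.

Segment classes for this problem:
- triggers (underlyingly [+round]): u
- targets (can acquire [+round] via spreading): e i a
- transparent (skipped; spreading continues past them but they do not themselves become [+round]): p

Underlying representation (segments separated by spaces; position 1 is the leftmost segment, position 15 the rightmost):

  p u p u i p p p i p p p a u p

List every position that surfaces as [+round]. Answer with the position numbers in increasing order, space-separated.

From /u/ at 2 leftward: 1 /p/ transparent; word edge.
From /u/ at 4 leftward: 3 /p/ transparent; 2 /u/ is itself a trigger — this domain ends here.
From /u/ at 14 leftward: 13 /a/ → [+round]; 12 /p/ transparent; 11 /p/ transparent; 10 /p/ transparent; 9 /i/ → [+round]; 8 /p/ transparent; 7 /p/ transparent; 6 /p/ transparent; 5 /i/ → [+round]; bound reached.

2 4 5 9 13 14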